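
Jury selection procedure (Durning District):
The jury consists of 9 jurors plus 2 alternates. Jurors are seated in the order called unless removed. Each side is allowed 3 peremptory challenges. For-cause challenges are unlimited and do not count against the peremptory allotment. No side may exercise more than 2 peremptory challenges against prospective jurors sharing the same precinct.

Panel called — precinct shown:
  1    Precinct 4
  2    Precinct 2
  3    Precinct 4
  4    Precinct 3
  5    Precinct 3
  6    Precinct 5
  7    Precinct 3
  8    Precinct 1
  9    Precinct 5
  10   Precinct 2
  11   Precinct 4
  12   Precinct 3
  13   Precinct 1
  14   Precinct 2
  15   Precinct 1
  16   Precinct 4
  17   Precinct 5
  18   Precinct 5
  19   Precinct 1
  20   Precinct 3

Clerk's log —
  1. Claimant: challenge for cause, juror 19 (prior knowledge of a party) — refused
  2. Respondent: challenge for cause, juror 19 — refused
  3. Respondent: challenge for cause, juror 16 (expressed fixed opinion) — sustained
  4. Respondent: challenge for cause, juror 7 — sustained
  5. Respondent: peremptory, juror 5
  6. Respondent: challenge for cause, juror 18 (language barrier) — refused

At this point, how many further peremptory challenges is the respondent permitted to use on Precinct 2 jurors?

2

Respondent peremptories so far: #5 — 1 of 3 used, 2 left overall.
Against Precinct 2: none yet — per-precinct cap 2 leaves 2.
Binding limit: min(2, 2) = 2.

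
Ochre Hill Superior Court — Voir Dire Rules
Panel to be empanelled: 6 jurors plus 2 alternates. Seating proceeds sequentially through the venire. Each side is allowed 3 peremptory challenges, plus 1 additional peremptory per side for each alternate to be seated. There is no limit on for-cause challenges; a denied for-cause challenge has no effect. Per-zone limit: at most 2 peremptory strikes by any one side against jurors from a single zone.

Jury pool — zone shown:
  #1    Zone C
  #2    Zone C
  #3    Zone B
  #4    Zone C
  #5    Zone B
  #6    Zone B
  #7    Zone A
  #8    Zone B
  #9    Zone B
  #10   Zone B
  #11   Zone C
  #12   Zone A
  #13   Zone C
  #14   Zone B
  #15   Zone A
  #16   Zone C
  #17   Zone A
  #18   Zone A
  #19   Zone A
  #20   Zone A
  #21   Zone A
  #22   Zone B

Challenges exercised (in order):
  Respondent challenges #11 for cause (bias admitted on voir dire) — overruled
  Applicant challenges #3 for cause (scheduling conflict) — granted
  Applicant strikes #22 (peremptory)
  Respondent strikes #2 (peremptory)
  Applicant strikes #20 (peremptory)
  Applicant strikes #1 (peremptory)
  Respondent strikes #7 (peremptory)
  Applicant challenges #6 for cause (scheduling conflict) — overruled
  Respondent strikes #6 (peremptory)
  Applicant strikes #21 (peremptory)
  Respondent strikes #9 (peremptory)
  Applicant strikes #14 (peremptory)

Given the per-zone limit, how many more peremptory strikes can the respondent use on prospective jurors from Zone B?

Respondent peremptories so far: #2, #7, #6, #9 — 4 of 5 used, 1 left overall.
Against Zone B: #6, #9 — 2 used; per-zone cap 2 leaves 0.
Binding limit: min(1, 0) = 0.

0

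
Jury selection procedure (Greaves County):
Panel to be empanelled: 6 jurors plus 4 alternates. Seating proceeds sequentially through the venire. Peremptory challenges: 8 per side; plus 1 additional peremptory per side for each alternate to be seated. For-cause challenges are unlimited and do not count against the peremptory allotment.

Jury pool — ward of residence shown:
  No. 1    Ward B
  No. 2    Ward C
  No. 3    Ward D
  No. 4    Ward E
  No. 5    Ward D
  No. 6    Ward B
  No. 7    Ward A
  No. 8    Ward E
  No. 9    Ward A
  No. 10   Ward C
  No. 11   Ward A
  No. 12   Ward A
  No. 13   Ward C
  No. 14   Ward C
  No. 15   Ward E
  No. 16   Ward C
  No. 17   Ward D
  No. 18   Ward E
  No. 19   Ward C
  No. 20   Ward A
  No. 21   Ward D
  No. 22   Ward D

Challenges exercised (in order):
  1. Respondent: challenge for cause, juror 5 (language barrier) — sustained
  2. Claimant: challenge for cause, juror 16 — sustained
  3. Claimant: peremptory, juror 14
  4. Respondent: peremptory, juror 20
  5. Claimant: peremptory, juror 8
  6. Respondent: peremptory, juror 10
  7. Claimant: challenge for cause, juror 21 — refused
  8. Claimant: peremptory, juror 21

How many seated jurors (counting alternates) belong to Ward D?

1

Removed: #5, #8, #10, #14, #16, #20, #21.
Seated (10 incl. alternates): #1, #2, #3, #4, #6, #7, #9, #11, #12, #13.
Of those, in Ward D: #3 → 1.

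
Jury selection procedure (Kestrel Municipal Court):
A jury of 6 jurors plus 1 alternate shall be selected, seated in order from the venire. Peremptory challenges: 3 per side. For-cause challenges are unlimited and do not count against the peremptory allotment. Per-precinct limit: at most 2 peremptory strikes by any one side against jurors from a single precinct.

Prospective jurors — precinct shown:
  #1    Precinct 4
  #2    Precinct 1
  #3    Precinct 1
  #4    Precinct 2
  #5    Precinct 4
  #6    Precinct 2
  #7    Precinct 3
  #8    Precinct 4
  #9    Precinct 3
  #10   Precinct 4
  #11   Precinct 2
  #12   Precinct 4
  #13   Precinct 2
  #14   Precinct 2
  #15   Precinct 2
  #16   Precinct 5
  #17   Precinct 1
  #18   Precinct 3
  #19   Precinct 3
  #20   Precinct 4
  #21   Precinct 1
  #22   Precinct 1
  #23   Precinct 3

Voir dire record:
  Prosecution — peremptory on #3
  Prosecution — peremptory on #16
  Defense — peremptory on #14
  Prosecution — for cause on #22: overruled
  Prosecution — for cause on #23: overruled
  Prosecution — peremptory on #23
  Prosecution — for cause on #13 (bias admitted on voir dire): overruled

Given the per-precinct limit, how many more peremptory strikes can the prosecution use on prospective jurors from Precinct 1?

0

Prosecution peremptories so far: #3, #16, #23 — 3 of 3 used, 0 left overall.
Against Precinct 1: #3 — 1 used; per-precinct cap 2 leaves 1.
Binding limit: min(0, 1) = 0.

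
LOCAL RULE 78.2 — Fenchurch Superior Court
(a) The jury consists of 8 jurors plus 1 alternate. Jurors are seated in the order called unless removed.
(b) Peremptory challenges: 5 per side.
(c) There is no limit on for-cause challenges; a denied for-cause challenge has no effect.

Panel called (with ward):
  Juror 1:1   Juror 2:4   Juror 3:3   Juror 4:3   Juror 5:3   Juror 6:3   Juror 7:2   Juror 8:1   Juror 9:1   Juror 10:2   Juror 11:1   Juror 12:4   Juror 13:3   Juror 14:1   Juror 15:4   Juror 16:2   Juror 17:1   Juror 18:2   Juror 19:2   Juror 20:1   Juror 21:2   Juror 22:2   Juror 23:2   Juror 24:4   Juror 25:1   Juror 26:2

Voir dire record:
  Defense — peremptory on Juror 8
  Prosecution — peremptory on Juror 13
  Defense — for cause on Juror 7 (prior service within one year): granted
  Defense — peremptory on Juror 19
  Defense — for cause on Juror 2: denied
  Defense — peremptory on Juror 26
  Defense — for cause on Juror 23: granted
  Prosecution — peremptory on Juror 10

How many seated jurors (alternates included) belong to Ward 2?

Removed: #7, #8, #10, #13, #19, #23, #26.
Seated (9 incl. alternates): #1, #2, #3, #4, #5, #6, #9, #11, #12.
None of those are in Ward 2 → 0.

0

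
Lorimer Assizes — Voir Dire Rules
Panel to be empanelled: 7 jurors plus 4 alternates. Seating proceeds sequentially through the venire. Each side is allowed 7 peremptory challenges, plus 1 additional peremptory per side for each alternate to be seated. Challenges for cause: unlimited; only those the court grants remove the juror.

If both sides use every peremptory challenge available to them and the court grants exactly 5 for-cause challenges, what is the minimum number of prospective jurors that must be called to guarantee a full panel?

Seats to fill: 7 + 4 alternates = 11.
Peremptories: 7 + 1×4 = 11 per side × 2 sides = 22.
For-cause removals: 5.
Minimum venire: 11 + 22 + 5 = 38.

38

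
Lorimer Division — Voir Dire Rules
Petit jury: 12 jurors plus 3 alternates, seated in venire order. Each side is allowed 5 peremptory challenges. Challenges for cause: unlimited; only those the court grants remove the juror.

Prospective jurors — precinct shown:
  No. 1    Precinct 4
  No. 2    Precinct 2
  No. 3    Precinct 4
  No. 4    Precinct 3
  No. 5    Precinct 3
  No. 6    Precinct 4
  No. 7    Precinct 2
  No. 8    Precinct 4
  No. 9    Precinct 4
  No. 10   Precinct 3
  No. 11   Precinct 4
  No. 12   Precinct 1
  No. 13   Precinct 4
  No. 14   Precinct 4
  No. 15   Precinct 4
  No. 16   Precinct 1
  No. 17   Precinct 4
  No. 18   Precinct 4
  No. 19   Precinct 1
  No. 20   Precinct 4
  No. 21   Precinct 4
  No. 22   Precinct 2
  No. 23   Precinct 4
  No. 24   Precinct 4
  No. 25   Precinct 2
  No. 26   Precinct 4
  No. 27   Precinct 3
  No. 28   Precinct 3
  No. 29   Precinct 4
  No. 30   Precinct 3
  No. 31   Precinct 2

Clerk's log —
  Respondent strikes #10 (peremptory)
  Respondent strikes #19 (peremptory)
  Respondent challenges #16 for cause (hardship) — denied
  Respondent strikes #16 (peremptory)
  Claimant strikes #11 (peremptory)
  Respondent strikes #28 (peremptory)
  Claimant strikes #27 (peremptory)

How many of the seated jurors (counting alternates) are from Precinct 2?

Removed: #10, #11, #16, #19, #27, #28.
Seated (15 incl. alternates): #1, #2, #3, #4, #5, #6, #7, #8, #9, #12, #13, #14, #15, #17, #18.
Of those, in Precinct 2: #2, #7 → 2.

2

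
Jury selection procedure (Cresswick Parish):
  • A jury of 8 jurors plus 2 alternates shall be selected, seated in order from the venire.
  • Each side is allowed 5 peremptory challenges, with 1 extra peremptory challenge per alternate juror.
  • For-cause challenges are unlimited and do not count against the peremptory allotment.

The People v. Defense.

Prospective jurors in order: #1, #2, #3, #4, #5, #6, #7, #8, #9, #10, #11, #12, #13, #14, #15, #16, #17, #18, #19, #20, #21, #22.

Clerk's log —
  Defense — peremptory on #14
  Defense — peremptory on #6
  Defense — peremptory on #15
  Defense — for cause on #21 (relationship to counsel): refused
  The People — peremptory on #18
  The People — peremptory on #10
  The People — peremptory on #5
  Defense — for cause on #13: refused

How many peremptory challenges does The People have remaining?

The People allotment: 5 base + 1 × 2 alternates = 7.
The People peremptories used: #18, #10, #5 — 3.
Remaining: 7 − 3 = 4.

4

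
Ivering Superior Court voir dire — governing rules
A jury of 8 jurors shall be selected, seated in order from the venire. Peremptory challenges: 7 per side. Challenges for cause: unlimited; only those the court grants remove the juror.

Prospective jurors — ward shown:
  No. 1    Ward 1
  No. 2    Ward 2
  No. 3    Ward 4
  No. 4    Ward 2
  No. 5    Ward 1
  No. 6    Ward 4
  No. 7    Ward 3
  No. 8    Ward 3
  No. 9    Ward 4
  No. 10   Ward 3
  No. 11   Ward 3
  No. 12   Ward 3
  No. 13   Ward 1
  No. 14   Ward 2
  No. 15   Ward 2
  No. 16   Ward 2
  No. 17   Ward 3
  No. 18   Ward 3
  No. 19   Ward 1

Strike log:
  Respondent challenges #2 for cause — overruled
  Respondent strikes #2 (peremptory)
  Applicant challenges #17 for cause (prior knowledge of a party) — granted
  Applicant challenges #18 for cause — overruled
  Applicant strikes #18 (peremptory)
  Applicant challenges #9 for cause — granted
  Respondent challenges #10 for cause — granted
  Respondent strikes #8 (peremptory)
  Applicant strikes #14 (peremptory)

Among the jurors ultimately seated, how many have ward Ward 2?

1

Removed: #2, #8, #9, #10, #14, #17, #18.
Seated jurors 1–8: #1, #3, #4, #5, #6, #7, #11, #12.
Of those, in Ward 2: #4 → 1.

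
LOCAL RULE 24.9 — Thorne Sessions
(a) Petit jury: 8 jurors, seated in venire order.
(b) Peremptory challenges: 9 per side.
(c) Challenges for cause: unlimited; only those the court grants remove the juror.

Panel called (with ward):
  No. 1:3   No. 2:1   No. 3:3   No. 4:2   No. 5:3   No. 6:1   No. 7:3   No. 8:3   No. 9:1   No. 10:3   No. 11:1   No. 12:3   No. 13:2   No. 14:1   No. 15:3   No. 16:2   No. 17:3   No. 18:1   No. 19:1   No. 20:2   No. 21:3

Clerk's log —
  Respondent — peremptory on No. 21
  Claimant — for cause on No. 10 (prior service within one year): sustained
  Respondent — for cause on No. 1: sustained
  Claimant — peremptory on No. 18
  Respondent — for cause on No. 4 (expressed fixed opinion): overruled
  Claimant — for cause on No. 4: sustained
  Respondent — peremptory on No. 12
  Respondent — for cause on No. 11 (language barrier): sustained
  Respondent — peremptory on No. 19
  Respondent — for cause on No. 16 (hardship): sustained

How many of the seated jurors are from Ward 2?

Removed: #1, #4, #10, #11, #12, #16, #18, #19, #21.
Seated jurors 1–8: #2, #3, #5, #6, #7, #8, #9, #13.
Of those, in Ward 2: #13 → 1.

1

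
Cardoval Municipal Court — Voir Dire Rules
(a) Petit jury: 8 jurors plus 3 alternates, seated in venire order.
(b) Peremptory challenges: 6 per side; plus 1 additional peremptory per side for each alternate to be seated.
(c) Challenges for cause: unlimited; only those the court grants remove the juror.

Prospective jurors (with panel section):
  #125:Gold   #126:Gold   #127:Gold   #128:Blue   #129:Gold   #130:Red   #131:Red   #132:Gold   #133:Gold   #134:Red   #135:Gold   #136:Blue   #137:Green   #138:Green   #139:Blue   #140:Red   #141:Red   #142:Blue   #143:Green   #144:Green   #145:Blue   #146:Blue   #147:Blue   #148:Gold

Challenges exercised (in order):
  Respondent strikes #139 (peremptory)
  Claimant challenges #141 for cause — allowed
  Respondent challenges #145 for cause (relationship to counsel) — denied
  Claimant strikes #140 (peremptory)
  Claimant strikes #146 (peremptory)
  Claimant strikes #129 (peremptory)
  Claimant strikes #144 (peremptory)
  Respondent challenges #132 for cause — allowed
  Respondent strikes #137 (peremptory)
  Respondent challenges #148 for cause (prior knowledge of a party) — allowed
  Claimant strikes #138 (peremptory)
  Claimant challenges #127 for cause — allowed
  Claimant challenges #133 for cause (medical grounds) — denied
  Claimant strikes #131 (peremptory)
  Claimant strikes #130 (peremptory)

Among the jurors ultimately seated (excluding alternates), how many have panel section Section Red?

1

Removed: #127, #129, #130, #131, #132, #137, #138, #139, #140, #141, #144, #146, #148.
Seated jurors 1–8: #125, #126, #128, #133, #134, #135, #136, #142 (alternates #143, #145, #147 not counted).
Of those, in Section Red: #134 → 1.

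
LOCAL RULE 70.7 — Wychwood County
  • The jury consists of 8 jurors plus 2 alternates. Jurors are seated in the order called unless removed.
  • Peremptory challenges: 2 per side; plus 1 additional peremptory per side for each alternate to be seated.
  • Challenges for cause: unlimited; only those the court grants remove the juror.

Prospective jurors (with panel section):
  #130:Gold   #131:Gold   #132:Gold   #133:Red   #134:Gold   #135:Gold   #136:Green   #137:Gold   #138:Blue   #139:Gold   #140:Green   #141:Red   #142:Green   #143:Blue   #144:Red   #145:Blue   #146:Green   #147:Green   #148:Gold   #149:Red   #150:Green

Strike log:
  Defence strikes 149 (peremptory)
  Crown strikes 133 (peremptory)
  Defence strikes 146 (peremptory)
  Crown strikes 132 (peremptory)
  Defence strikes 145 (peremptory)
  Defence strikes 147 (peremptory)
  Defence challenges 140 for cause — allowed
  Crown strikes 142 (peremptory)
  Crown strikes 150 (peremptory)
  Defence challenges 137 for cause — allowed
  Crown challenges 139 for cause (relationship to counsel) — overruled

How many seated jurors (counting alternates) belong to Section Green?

Removed: #132, #133, #137, #140, #142, #145, #146, #147, #149, #150.
Seated (10 incl. alternates): #130, #131, #134, #135, #136, #138, #139, #141, #143, #144.
Of those, in Section Green: #136 → 1.

1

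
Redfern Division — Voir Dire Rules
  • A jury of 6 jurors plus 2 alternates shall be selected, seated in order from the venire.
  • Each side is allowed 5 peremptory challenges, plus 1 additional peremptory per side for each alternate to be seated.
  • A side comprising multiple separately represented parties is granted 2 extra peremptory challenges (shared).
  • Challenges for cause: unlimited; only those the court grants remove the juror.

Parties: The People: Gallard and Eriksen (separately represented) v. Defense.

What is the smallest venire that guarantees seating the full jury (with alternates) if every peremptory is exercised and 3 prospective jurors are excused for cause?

Seats to fill: 6 + 2 alternates = 8.
Peremptories — The People: 5 + 1×2 + 2 = 9; Defense: 5 + 1×2 = 7; total 16.
For-cause removals: 3.
Minimum venire: 8 + 16 + 3 = 27.

27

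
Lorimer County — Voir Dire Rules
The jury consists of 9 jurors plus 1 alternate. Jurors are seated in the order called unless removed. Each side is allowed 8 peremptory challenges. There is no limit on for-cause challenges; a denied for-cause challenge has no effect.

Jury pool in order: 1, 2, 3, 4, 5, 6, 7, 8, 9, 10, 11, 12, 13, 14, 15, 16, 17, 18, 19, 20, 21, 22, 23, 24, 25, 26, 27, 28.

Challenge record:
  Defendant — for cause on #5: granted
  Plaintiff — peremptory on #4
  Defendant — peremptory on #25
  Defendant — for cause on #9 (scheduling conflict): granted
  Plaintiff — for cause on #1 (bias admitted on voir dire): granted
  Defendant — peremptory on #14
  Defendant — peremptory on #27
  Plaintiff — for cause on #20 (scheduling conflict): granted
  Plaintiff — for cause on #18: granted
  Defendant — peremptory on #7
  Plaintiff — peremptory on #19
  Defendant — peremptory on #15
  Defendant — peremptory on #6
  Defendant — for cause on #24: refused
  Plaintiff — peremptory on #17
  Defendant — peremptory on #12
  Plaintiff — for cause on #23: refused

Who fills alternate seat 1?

23

Removed: #1, #4, #5, #6, #7, #9, #12, #14, #15, #17, #18, #19, #20, #25, #27. (#23, #24 stay — for-cause denied.)
Seating in order: seats 1–9 → #2, #3, #8, #10, #11, #13, #16, #21, #22; alternates → #23.
So alternate 1 is #23.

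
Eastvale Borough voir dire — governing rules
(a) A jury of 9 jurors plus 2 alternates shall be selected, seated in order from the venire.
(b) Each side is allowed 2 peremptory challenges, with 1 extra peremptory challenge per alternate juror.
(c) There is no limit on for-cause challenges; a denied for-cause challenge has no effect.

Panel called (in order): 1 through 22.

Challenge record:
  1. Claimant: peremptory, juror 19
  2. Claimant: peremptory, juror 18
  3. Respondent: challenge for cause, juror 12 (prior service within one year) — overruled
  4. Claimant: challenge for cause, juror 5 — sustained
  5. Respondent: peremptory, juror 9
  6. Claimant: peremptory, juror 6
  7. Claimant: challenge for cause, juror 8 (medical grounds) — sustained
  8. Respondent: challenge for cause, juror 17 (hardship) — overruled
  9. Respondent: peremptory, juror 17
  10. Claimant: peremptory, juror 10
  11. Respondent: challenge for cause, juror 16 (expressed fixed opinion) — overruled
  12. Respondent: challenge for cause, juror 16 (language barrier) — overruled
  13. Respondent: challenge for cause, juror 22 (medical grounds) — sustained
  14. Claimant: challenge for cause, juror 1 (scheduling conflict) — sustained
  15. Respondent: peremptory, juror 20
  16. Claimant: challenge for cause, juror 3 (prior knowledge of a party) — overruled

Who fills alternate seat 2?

Removed: #1, #5, #6, #8, #9, #10, #17, #18, #19, #20, #22. (#3, #12, #16 stay — for-cause denied.)
Seating in order: seats 1–9 → #2, #3, #4, #7, #11, #12, #13, #14, #15; alternates → #16, #21.
So alternate 2 is #21.

21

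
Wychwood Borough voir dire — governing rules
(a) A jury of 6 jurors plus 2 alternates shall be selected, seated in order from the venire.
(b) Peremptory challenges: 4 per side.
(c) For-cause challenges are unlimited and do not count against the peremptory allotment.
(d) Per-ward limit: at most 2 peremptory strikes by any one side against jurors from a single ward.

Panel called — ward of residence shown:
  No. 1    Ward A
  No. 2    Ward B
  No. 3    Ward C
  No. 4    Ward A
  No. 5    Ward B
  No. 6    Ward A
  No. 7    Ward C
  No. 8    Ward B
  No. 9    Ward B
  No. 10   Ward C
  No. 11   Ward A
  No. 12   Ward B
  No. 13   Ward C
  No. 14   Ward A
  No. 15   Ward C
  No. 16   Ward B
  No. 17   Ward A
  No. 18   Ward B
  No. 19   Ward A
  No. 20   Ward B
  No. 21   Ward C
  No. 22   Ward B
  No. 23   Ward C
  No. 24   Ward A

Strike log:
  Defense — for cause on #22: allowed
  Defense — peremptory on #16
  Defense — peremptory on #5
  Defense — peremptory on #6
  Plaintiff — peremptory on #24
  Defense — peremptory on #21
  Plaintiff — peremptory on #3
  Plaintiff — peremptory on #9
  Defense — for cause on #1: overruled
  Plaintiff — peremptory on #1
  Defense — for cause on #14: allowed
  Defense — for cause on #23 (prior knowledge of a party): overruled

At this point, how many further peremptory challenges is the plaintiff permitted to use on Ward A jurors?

Plaintiff peremptories so far: #24, #3, #9, #1 — 4 of 4 used, 0 left overall.
Against Ward A: #24, #1 — 2 used; per-ward cap 2 leaves 0.
Binding limit: min(0, 0) = 0.

0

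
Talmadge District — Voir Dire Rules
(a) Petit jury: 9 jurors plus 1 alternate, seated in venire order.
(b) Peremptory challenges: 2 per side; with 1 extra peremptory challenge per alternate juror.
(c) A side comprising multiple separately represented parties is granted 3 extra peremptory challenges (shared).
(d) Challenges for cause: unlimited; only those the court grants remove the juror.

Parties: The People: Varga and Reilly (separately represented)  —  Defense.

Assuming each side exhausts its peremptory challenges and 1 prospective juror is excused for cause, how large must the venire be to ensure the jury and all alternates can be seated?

20

Seats to fill: 9 + 1 alternates = 10.
Peremptories — The People: 2 + 1×1 + 3 = 6; Defense: 2 + 1×1 = 3; total 9.
For-cause removals: 1.
Minimum venire: 10 + 9 + 1 = 20.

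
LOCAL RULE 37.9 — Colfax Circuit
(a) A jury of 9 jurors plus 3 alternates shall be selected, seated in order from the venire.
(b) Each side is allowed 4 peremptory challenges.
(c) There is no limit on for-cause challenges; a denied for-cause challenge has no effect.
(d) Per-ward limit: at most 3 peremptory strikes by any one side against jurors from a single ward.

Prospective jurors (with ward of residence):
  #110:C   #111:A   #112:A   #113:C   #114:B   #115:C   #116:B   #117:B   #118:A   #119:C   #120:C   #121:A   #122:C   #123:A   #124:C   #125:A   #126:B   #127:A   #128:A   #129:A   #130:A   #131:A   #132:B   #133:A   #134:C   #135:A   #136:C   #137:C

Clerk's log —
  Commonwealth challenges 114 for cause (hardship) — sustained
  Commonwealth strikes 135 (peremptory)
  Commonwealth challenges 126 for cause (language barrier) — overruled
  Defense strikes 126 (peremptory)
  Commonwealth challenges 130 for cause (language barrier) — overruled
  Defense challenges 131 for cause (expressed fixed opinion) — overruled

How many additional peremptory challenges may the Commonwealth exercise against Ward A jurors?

Commonwealth peremptories so far: #135 — 1 of 4 used, 3 left overall.
Against Ward A: #135 — 1 used; per-ward cap 3 leaves 2.
Binding limit: min(3, 2) = 2.

2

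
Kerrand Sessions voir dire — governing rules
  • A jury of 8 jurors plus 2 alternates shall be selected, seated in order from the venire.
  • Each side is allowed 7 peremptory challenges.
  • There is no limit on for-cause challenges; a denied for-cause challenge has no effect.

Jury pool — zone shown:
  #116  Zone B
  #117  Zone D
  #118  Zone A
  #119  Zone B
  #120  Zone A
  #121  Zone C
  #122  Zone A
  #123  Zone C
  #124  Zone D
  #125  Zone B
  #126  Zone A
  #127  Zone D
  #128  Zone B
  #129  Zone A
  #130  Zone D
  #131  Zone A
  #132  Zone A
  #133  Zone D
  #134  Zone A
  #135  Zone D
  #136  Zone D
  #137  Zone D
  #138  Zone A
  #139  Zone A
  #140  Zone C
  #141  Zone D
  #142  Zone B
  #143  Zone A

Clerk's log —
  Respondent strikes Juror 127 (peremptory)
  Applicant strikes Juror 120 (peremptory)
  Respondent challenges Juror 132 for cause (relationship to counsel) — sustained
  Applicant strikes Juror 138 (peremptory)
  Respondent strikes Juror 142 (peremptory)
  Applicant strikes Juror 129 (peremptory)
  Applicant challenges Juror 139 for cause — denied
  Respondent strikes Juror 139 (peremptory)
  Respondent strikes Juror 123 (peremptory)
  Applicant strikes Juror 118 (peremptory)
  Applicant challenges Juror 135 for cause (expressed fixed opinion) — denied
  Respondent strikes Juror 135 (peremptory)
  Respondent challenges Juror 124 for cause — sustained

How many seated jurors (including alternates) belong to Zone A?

Removed: #118, #120, #123, #124, #127, #129, #132, #135, #138, #139, #142.
Seated (10 incl. alternates): #116, #117, #119, #121, #122, #125, #126, #128, #130, #131.
Of those, in Zone A: #122, #126, #131 → 3.

3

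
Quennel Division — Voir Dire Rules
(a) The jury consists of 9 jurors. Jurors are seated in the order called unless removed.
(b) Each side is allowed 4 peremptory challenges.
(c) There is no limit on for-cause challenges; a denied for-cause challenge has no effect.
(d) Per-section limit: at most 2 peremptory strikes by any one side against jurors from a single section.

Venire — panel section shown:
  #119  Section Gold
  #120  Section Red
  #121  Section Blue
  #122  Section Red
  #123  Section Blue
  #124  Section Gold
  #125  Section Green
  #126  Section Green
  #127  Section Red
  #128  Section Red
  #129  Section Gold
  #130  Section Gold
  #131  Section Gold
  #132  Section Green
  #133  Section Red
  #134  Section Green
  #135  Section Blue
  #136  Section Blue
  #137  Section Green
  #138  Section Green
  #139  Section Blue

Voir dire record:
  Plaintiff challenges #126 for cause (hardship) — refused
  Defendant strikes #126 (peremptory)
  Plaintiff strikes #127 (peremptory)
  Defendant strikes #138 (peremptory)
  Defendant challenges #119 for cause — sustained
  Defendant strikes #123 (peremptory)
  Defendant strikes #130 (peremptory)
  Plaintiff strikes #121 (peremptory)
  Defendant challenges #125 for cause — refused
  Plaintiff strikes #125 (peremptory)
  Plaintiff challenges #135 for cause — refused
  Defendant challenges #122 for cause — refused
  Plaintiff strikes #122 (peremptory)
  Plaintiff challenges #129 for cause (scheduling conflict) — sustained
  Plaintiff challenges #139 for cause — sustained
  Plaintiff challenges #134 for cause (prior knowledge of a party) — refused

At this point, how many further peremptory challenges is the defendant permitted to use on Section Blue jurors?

0

Defendant peremptories so far: #126, #138, #123, #130 — 4 of 4 used, 0 left overall.
Against Section Blue: #123 — 1 used; per-section cap 2 leaves 1.
Binding limit: min(0, 1) = 0.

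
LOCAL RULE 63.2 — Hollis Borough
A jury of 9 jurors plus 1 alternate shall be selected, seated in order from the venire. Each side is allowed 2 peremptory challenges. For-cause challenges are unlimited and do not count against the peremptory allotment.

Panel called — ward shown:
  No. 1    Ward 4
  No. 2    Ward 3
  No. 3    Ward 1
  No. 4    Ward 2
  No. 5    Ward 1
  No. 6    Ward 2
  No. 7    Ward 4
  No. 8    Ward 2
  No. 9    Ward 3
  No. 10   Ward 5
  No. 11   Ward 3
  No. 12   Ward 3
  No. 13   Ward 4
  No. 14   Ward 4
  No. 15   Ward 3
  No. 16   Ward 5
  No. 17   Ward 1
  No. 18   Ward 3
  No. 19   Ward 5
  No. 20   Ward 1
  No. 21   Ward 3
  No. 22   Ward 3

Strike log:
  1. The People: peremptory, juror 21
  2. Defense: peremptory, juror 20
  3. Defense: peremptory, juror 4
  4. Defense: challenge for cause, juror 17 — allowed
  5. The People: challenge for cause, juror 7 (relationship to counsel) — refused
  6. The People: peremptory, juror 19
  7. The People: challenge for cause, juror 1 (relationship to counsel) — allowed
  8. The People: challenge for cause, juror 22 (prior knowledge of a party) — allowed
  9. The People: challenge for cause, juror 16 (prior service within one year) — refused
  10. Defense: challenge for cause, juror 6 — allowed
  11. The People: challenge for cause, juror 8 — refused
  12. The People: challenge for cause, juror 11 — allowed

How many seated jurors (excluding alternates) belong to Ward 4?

Removed: #1, #4, #6, #11, #17, #19, #20, #21, #22.
Seated jurors 1–9: #2, #3, #5, #7, #8, #9, #10, #12, #13 (alternates #14 not counted).
Of those, in Ward 4: #7, #13 → 2.

2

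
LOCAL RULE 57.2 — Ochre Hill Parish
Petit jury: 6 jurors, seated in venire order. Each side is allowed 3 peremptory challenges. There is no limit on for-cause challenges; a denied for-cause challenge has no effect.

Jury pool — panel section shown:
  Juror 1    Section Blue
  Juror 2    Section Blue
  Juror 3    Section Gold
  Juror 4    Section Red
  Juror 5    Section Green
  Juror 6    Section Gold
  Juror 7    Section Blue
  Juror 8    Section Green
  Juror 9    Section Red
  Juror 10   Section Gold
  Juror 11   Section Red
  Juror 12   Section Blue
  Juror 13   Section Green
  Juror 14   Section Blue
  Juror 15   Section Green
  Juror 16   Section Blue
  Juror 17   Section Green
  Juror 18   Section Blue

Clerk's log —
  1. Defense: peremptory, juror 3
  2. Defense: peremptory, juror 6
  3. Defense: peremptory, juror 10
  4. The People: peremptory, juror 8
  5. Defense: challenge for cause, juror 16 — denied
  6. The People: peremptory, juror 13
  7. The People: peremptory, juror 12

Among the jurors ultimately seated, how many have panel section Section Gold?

0

Removed: #3, #6, #8, #10, #12, #13.
Seated jurors 1–6: #1, #2, #4, #5, #7, #9.
None of those are in Section Gold → 0.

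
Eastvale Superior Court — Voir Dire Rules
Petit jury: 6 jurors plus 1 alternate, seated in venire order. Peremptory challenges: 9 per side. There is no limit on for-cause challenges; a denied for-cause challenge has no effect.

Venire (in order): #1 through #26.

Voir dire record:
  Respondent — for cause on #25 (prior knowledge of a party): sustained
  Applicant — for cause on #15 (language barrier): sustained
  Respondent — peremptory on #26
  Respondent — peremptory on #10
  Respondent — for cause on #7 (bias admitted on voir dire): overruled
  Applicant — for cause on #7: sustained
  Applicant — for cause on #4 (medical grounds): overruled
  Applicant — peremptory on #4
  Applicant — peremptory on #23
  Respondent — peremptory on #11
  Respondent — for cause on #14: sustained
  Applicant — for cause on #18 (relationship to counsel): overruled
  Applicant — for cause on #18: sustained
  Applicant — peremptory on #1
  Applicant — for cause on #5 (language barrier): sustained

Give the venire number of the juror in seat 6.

12

Removed: #1, #4, #5, #7, #10, #11, #14, #15, #18, #23, #25, #26.
Seating in order: seats 1–6 → #2, #3, #6, #8, #9, #12; alternates → #13.
So seat 6 is #12.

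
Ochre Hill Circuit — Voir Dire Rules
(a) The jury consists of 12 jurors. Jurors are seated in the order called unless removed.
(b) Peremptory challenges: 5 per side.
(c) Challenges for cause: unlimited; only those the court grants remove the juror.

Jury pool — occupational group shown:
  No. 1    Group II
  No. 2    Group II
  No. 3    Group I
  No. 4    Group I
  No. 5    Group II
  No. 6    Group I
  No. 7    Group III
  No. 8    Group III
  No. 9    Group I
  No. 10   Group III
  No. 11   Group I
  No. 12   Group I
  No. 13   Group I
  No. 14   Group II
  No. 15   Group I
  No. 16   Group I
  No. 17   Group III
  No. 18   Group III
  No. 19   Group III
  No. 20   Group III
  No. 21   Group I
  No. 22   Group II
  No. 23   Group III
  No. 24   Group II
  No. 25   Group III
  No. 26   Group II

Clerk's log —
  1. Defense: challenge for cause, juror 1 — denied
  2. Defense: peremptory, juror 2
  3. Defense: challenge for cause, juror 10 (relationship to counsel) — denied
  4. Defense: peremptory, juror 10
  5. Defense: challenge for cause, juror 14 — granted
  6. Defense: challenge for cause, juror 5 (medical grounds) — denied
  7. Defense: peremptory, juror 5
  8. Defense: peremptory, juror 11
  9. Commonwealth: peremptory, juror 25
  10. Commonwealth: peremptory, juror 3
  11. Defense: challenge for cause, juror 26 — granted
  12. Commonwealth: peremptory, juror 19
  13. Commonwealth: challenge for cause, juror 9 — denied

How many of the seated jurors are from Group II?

Removed: #2, #3, #5, #10, #11, #14, #19, #25, #26.
Seated jurors 1–12: #1, #4, #6, #7, #8, #9, #12, #13, #15, #16, #17, #18.
Of those, in Group II: #1 → 1.

1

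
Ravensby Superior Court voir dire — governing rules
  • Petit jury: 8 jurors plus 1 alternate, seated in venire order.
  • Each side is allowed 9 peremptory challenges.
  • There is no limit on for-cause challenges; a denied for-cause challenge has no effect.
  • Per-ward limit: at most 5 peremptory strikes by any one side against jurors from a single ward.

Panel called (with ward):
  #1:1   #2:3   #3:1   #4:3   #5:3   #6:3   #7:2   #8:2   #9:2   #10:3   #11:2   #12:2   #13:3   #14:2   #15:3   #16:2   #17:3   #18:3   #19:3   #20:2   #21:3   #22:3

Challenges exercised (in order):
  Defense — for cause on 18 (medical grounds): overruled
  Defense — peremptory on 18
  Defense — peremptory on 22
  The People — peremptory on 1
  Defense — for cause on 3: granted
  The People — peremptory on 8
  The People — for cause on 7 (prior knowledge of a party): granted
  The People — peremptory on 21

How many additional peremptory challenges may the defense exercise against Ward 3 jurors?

Defense peremptories so far: #18, #22 — 2 of 9 used, 7 left overall.
Against Ward 3: #18, #22 — 2 used; per-ward cap 5 leaves 3.
Binding limit: min(7, 3) = 3.

3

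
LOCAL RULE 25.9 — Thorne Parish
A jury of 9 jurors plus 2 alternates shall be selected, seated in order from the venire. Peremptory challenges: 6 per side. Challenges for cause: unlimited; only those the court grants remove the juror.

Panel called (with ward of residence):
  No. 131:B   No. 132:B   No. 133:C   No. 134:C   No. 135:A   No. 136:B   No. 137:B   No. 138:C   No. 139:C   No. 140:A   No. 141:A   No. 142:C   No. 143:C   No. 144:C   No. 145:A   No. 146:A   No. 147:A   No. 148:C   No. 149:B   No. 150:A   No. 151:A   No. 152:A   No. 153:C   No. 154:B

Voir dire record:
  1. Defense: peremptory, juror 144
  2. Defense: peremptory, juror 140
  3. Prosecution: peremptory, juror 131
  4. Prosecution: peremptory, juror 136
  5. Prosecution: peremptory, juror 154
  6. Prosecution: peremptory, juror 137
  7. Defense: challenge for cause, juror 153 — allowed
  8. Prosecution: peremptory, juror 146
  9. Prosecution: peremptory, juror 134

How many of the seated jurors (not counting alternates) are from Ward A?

3

Removed: #131, #134, #136, #137, #140, #144, #146, #153, #154.
Seated jurors 1–9: #132, #133, #135, #138, #139, #141, #142, #143, #145 (alternates #147, #148 not counted).
Of those, in Ward A: #135, #141, #145 → 3.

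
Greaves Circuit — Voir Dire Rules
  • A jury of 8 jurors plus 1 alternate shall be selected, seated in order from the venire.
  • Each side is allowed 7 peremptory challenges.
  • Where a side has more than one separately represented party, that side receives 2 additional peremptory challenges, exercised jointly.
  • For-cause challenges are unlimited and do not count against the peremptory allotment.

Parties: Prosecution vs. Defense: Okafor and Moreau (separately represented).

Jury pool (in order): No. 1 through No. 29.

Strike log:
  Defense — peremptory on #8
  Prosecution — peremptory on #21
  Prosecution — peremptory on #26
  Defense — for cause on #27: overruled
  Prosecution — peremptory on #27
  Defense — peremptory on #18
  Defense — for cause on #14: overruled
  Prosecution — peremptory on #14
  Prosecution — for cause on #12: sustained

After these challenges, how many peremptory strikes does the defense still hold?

Defense allotment: 7 base + 2 multi-party = 9.
Defense peremptories used: #8, #18 — 2 (for-cause on #27, #14 don't count).
Remaining: 9 − 2 = 7.

7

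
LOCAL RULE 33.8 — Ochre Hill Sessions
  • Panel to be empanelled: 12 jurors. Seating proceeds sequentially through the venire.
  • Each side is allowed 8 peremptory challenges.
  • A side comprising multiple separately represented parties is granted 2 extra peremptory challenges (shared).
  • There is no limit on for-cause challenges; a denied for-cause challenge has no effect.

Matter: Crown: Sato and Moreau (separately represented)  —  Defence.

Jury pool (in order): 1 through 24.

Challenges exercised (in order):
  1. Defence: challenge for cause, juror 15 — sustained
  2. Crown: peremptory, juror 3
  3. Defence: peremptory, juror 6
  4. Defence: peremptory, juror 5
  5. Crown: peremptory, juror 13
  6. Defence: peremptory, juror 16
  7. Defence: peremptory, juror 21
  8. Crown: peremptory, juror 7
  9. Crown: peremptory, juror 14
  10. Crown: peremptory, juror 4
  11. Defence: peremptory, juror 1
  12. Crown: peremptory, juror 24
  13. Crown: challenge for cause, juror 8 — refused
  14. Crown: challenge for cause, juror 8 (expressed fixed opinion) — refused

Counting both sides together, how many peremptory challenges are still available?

7

Crown allotment: 8 base + 2 multi-party = 10. Defence allotment: 8.
Crown peremptories used: #3, #13, #7, #14, #4, #24 — 6 (for-cause on #8, #8 don't count).
Defence peremptories used: #6, #5, #16, #21, #1 — 5 (the for-cause on #15 doesn't count).
Remaining: (10 − 6) + (8 − 5) = 7.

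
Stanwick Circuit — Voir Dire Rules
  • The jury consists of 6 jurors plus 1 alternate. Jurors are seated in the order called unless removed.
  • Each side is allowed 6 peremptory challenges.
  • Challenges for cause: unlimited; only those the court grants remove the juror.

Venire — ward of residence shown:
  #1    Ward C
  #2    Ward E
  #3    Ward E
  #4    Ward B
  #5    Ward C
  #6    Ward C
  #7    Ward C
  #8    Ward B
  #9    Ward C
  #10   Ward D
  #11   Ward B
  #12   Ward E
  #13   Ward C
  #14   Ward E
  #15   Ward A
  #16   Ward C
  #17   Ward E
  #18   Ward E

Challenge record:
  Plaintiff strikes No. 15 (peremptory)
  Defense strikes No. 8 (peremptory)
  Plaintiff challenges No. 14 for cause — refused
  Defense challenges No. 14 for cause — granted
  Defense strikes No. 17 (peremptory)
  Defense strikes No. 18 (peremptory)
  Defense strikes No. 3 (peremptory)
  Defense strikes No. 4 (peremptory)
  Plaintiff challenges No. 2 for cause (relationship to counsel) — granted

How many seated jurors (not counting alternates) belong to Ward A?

Removed: #2, #3, #4, #8, #14, #15, #17, #18.
Seated jurors 1–6: #1, #5, #6, #7, #9, #10 (alternates #11 not counted).
None of those are in Ward A → 0.

0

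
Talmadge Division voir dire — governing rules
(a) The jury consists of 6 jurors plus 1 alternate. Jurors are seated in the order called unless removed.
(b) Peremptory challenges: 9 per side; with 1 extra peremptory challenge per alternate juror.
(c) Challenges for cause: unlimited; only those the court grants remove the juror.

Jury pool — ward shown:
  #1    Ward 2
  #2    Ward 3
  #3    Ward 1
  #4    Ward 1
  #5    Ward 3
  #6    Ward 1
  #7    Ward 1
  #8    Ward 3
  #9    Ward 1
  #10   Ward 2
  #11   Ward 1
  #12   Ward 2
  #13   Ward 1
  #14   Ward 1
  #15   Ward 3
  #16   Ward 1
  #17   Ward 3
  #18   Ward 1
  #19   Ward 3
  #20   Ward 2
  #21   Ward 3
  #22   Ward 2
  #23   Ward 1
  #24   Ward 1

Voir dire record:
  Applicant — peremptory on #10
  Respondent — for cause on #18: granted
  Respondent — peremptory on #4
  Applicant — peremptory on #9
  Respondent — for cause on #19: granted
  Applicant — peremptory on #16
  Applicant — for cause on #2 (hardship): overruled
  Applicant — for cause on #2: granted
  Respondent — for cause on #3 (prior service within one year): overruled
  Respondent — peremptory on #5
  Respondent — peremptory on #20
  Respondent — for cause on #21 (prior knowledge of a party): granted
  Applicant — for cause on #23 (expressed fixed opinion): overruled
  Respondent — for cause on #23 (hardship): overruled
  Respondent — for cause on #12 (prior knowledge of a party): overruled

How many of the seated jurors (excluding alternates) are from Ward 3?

Removed: #2, #4, #5, #9, #10, #16, #18, #19, #20, #21.
Seated jurors 1–6: #1, #3, #6, #7, #8, #11 (alternates #12 not counted).
Of those, in Ward 3: #8 → 1.

1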